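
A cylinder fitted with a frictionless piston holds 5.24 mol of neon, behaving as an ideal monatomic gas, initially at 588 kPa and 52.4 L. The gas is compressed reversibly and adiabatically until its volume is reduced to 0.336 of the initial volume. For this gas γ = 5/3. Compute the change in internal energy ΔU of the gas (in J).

T₁ = P₁V₁/(nR) = 588×52.4/(5.24×8.314) = 707 K.
Adiabatic: TV^(γ−1) = const ⇒ T₂ = 707×(2.98)^0.667 = 1460 K; PV^γ = const ⇒ P₂ = 3620 kPa.
For an ideal gas ΔU = nCvΔT with Cv = (3/2)R = 12.5 J/(mol·K).
ΔU = 5.24×12.5×(1460−707) = 49400 J.

49400 J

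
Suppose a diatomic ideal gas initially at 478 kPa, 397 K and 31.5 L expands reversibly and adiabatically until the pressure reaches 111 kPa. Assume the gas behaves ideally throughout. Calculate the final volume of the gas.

89.4 L

Adiabatic: T₂/T₁ = (P₂/P₁)^((γ−1)/γ) ⇒ T₂ = 397×(0.232)^0.286 = 262 K; V₂ = 89.4 L.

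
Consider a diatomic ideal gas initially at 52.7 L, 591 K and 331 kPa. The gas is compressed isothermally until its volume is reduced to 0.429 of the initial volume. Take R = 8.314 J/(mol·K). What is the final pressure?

772 kPa

Isothermal: T stays 591 K; PV = const ⇒ V₂ = 22.6 L, P₂ = 772 kPa.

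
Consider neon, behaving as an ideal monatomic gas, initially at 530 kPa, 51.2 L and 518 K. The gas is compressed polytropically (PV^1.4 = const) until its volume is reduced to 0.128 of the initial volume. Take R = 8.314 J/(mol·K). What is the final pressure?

Polytropic n=1.4: T₂ = T₁(V₁/V₂)^(n−1) = 518×(7.81)^0.40 = 1180 K; P₂ = P₁(V₁/V₂)^n = 9420 kPa.

9420 kPa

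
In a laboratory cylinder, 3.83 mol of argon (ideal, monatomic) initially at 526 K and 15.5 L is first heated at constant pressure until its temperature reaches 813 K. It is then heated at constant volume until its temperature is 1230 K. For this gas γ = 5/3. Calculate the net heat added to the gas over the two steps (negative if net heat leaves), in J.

42800 J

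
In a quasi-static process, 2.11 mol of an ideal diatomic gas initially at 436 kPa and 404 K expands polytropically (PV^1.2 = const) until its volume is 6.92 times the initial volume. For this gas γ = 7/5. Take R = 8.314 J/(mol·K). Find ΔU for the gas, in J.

V₁ = nRT₁/P₁ = 2.11×8.314×404/436 = 16.3 L.
Polytropic n=1.2: T₂ = T₁(V₁/V₂)^(n−1) = 404×(0.145)^0.20 = 274 K; P₂ = P₁(V₁/V₂)^n = 42.8 kPa.
For an ideal gas ΔU = nCvΔT with Cv = (5/2)R = 20.8 J/(mol·K).
ΔU = 2.11×20.8×(274−404) = -5680 J.

-5680 J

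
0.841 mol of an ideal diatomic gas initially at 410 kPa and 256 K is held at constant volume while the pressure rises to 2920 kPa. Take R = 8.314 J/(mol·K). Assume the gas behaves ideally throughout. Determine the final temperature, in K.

1820 K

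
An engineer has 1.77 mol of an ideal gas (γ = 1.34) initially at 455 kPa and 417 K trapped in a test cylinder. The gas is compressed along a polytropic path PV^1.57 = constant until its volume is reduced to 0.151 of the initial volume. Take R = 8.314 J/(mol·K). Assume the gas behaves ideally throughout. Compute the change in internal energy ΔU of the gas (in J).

V₁ = nRT₁/P₁ = 1.77×8.314×417/455 = 13.5 L.
Polytropic n=1.57: T₂ = T₁(V₁/V₂)^(n−1) = 417×(6.62)^0.57 = 1220 K; P₂ = P₁(V₁/V₂)^n = 8850 kPa.
For an ideal gas ΔU = nCvΔT with Cv = R/(γ−1) = 24.5 J/(mol·K).
ΔU = 1.77×24.5×(1220−417) = 35000 J.

35000 J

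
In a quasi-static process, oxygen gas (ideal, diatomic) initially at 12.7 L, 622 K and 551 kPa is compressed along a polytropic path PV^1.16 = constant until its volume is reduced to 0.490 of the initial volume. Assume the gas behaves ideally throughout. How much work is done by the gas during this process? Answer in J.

n = P₁V₁/(RT₁) = 551×12.7/(8.314×622) = 1.35 mol.
Polytropic n=1.16: T₂ = T₁(V₁/V₂)^(n−1) = 622×(2.04)^0.16 = 697 K; P₂ = P₁(V₁/V₂)^n = 1260 kPa.
W = (P₁V₁−P₂V₂)/(n−1) = (551×12.7−1260×6.22)/0.16 = -5290 J.

-5290 J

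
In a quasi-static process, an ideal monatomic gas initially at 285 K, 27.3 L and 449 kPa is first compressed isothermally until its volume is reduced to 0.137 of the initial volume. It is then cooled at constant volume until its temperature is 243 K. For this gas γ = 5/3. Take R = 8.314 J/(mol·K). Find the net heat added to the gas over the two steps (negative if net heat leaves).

n = P₁V₁/(RT₁) = 449×27.3/(8.314×285) = 5.17 mol.
Step 1 — Isothermal: T stays 285 K; PV = const ⇒ V₂ = 3.74 L, P₂ = 3280 kPa.
ΔU = 0 (ideal gas, T constant).
W = nRT ln(V₂/V₁) = 5.17×8.314×285×ln(0.137) = -24400 J.
Q = ΔU + W = -24400 J.
State after step 1: P = 3280 kPa, V = 3.74 L, T = 285 K.
Step 2 — Isochoric: V stays 3.74 L; P/T = const ⇒ T₂ = 243 K, P₂ = 2790 kPa.
W = 0 (no volume change).
ΔU = nCvΔT = 5.17×12.5×(243−285) = -2710 J.
Q = ΔU = -2710 J.
Net over both steps: W = -24400 J, Q = -27100 J, ΔU = -2710 J.

-27100 J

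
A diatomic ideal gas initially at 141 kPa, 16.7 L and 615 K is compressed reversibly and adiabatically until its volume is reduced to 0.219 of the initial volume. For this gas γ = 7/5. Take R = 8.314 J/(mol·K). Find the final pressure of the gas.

1180 kPa

Adiabatic: TV^(γ−1) = const ⇒ T₂ = 615×(4.57)^0.400 = 1130 K; PV^γ = const ⇒ P₂ = 1180 kPa.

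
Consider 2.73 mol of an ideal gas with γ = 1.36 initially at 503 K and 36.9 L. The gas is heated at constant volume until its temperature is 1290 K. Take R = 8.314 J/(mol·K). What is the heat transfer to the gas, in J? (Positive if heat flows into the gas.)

49600 J

P₁ = nRT₁/V₁ = 2.73×8.314×503/36.9 = 309 kPa.
Isochoric: V stays 36.9 L; P/T = const ⇒ T₂ = 1290 K, P₂ = 793 kPa.
W = 0 (no volume change).
ΔU = nCvΔT = 2.73×23.1×(1290−503) = 49600 J.
Q = ΔU = 49600 J.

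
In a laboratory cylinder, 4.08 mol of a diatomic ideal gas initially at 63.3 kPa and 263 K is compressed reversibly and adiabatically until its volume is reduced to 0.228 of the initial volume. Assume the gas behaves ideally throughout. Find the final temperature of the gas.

475 K

V₁ = nRT₁/P₁ = 4.08×8.314×263/63.3 = 141 L.
Adiabatic: TV^(γ−1) = const ⇒ T₂ = 263×(4.39)^0.400 = 475 K; PV^γ = const ⇒ P₂ = 502 kPa.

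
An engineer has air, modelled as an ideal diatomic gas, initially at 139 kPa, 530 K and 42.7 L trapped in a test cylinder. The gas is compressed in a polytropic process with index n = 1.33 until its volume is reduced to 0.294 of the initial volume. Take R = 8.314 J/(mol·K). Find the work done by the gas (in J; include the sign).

n = P₁V₁/(RT₁) = 139×42.7/(8.314×530) = 1.35 mol.
Polytropic n=1.33: T₂ = T₁(V₁/V₂)^(n−1) = 530×(3.40)^0.33 = 794 K; P₂ = P₁(V₁/V₂)^n = 708 kPa.
W = (P₁V₁−P₂V₂)/(n−1) = (139×42.7−708×12.6)/0.33 = -8950 J.

-8950 J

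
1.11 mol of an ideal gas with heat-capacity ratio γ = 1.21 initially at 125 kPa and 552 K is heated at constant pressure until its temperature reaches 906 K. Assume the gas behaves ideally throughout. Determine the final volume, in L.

66.9 L

V₁ = nRT₁/P₁ = 1.11×8.314×552/125 = 40.8 L.
Isobaric: P stays 125 kPa; V/T = const ⇒ T₂ = 906 K, V₂ = 66.9 L.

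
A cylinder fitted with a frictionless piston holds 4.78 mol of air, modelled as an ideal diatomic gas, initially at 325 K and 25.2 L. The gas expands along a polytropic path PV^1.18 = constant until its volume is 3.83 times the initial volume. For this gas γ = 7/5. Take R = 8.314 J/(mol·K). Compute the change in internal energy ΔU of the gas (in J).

P₁ = nRT₁/V₁ = 4.78×8.314×325/25.2 = 513 kPa.
Polytropic n=1.18: T₂ = T₁(V₁/V₂)^(n−1) = 325×(0.261)^0.18 = 255 K; P₂ = P₁(V₁/V₂)^n = 105 kPa.
For an ideal gas ΔU = nCvΔT with Cv = (5/2)R = 20.8 J/(mol·K).
ΔU = 4.78×20.8×(255−325) = -6930 J.

-6930 J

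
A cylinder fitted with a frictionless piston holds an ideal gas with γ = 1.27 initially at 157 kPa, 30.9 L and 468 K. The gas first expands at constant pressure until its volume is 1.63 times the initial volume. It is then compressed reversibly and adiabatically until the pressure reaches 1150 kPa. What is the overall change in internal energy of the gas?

26800 J

n = P₁V₁/(RT₁) = 157×30.9/(8.314×468) = 1.25 mol.
Step 1 — Isobaric: P stays 157 kPa; V/T = const ⇒ T₂ = 763 K, V₂ = 50.4 L.
W = PΔV = 157×(50.4−30.9) kPa·L = 3060 J.
ΔU = nCvΔT = 1.25×30.8×(763−468) = 11300 J.
Q = ΔU + W = nCpΔT = 14400 J.
State after step 1: P = 157 kPa, V = 50.4 L, T = 763 K.
Step 2 — Adiabatic: T₂/T₁ = (P₂/P₁)^((γ−1)/γ) ⇒ T₂ = 763×(7.32)^0.213 = 1160 K; V₂ = 10.5 L.
ΔU = nCvΔT = 1.25×30.8×(1160−763) = 15400 J.
Q = 0 for an adiabatic process, so W = −ΔU = -15400 J.
Net over both steps: W = -12400 J, Q = 14400 J, ΔU = 26800 J.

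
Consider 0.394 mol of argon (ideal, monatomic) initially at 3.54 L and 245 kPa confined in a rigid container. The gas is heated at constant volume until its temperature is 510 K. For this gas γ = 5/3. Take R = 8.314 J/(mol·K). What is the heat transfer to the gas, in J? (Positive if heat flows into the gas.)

1200 J

T₁ = P₁V₁/(nR) = 245×3.54/(0.394×8.314) = 265 K.
Isochoric: V stays 3.54 L; P/T = const ⇒ T₂ = 510 K, P₂ = 472 kPa.
W = 0 (no volume change).
ΔU = nCvΔT = 0.394×12.5×(510−265) = 1200 J.
Q = ΔU = 1200 J.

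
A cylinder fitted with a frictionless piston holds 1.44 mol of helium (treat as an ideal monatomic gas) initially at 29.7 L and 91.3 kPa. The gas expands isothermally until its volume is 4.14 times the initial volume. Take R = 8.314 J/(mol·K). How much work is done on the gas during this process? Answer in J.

T₁ = P₁V₁/(nR) = 91.3×29.7/(1.44×8.314) = 226 K.
Isothermal: T stays 226 K; PV = const ⇒ V₂ = 123 L, P₂ = 22.1 kPa.
W = nRT ln(V₂/V₁) = 1.44×8.314×226×ln(4.14) = 3850 J.
Work done on the gas = −W_by = -3850 J.

-3850 J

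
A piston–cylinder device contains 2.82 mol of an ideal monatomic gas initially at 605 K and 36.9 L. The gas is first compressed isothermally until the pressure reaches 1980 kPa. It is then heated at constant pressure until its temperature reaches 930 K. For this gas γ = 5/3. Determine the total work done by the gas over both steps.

P₁ = nRT₁/V₁ = 2.82×8.314×605/36.9 = 384 kPa.
Step 1 — Isothermal: T stays 605 K; PV = const ⇒ V₂ = 7.16 L, P₂ = 1980 kPa.
ΔU = 0 (ideal gas, T constant).
W = nRT ln(V₂/V₁) = 2.82×8.314×605×ln(0.194) = -23300 J.
Q = ΔU + W = -23300 J.
State after step 1: P = 1980 kPa, V = 7.16 L, T = 605 K.
Step 2 — Isobaric: P stays 1980 kPa; V/T = const ⇒ T₂ = 930 K, V₂ = 11.0 L.
W = PΔV = 1980×(11.0−7.16) kPa·L = 7620 J.
ΔU = nCvΔT = 2.82×12.5×(930−605) = 11400 J.
Q = ΔU + W = nCpΔT = 19000 J.
Net over both steps: W = -15600 J, Q = -4200 J, ΔU = 11400 J.

-15600 J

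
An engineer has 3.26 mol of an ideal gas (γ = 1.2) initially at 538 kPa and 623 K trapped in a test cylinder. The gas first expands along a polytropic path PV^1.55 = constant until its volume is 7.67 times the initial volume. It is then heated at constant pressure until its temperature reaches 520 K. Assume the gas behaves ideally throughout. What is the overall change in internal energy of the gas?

-14000 J

V₁ = nRT₁/P₁ = 3.26×8.314×623/538 = 31.4 L.
Step 1 — Polytropic n=1.55: T₂ = T₁(V₁/V₂)^(n−1) = 623×(0.130)^0.55 = 203 K; P₂ = P₁(V₁/V₂)^n = 22.9 kPa.
W = (P₁V₁−P₂V₂)/(n−1) = (538×31.4−22.9×241)/0.55 = 20700 J.
ΔU = nCvΔT = 3.26×41.6×(203−623) = -56900 J.
Q = ΔU + W = -36200 J.
State after step 1: P = 22.9 kPa, V = 241 L, T = 203 K.
Step 2 — Isobaric: P stays 22.9 kPa; V/T = const ⇒ T₂ = 520 K, V₂ = 616 L.
W = PΔV = 22.9×(616−241) kPa·L = 8590 J.
ΔU = nCvΔT = 3.26×41.6×(520−203) = 42900 J.
Q = ΔU + W = nCpΔT = 51500 J.
Net over both steps: W = 29300 J, Q = 15300 J, ΔU = -14000 J.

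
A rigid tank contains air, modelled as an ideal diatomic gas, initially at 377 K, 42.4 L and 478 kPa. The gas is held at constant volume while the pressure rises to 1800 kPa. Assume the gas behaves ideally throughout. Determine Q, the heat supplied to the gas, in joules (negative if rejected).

140000 J

n = P₁V₁/(RT₁) = 478×42.4/(8.314×377) = 6.47 mol.
Isochoric: V stays 42.4 L; P/T = const ⇒ T₂ = 1420 K, P₂ = 1800 kPa.
W = 0 (no volume change).
ΔU = nCvΔT = 6.47×20.8×(1420−377) = 140000 J.
Q = ΔU = 140000 J.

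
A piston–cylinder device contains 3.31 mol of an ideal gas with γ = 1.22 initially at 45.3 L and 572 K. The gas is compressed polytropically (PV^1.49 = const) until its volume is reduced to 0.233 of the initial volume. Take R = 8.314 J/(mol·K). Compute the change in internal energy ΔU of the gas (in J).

P₁ = nRT₁/V₁ = 3.31×8.314×572/45.3 = 347 kPa.
Polytropic n=1.49: T₂ = T₁(V₁/V₂)^(n−1) = 572×(4.29)^0.49 = 1170 K; P₂ = P₁(V₁/V₂)^n = 3040 kPa.
For an ideal gas ΔU = nCvΔT with Cv = R/(γ−1) = 37.8 J/(mol·K).
ΔU = 3.31×37.8×(1170−572) = 74500 J.

74500 J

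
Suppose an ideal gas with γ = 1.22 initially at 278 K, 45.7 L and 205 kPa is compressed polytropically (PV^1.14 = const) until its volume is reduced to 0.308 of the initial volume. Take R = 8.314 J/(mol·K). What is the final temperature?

328 K

Polytropic n=1.14: T₂ = T₁(V₁/V₂)^(n−1) = 278×(3.25)^0.14 = 328 K; P₂ = P₁(V₁/V₂)^n = 785 kPa.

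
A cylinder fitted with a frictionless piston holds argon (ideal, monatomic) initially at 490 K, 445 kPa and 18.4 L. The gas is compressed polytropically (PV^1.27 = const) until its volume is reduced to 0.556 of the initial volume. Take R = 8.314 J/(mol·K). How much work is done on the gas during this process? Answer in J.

n = P₁V₁/(RT₁) = 445×18.4/(8.314×490) = 2.01 mol.
Polytropic n=1.27: T₂ = T₁(V₁/V₂)^(n−1) = 490×(1.80)^0.27 = 574 K; P₂ = P₁(V₁/V₂)^n = 938 kPa.
W = (P₁V₁−P₂V₂)/(n−1) = (445×18.4−938×10.2)/0.27 = -5210 J.
Work done on the gas = −W_by = 5210 J.

5210 J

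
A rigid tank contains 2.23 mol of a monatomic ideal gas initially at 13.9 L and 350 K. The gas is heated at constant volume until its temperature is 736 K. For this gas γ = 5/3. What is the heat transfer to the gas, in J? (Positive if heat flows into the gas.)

P₁ = nRT₁/V₁ = 2.23×8.314×350/13.9 = 467 kPa.
Isochoric: V stays 13.9 L; P/T = const ⇒ T₂ = 736 K, P₂ = 982 kPa.
W = 0 (no volume change).
ΔU = nCvΔT = 2.23×12.5×(736−350) = 10700 J.
Q = ΔU = 10700 J.

10700 J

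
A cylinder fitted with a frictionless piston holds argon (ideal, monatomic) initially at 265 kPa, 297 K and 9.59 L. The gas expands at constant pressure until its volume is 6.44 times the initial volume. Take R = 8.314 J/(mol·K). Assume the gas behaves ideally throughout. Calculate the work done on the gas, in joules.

-13800 J

n = P₁V₁/(RT₁) = 265×9.59/(8.314×297) = 1.03 mol.
Isobaric: P stays 265 kPa; V/T = const ⇒ T₂ = 1910 K, V₂ = 61.8 L.
W = PΔV = 265×(61.8−9.59) kPa·L = 13800 J.
Work done on the gas = −W_by = -13800 J.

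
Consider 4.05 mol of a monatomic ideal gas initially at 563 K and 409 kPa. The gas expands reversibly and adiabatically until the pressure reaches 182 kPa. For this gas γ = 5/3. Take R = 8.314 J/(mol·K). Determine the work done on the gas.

-7870 J

V₁ = nRT₁/P₁ = 4.05×8.314×563/409 = 46.4 L.
Adiabatic: T₂/T₁ = (P₂/P₁)^((γ−1)/γ) ⇒ T₂ = 563×(0.445)^0.400 = 407 K; V₂ = 75.3 L.
ΔU = nCvΔT = 4.05×12.5×(407−563) = -7870 J.
Q = 0 for an adiabatic process, so W = −ΔU = 7870 J.
Work done on the gas = −W_by = -7870 J.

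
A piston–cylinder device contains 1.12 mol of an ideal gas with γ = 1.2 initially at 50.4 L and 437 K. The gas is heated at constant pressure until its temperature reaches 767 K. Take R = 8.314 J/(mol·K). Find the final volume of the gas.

88.5 L

P₁ = nRT₁/V₁ = 1.12×8.314×437/50.4 = 80.7 kPa.
Isobaric: P stays 80.7 kPa; V/T = const ⇒ T₂ = 767 K, V₂ = 88.5 L.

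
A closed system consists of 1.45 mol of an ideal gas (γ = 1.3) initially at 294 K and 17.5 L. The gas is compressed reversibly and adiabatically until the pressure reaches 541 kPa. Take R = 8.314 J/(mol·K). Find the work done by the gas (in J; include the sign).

P₁ = nRT₁/V₁ = 1.45×8.314×294/17.5 = 203 kPa.
Adiabatic: T₂/T₁ = (P₂/P₁)^((γ−1)/γ) ⇒ T₂ = 294×(2.67)^0.231 = 369 K; V₂ = 8.22 L.
ΔU = nCvΔT = 1.45×27.7×(369−294) = 3010 J.
Q = 0 for an adiabatic process, so W = −ΔU = -3010 J.

-3010 J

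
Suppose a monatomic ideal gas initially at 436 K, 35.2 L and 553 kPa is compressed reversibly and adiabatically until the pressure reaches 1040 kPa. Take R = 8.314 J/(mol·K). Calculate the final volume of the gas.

24.1 L

Adiabatic: T₂/T₁ = (P₂/P₁)^((γ−1)/γ) ⇒ T₂ = 436×(1.88)^0.400 = 561 K; V₂ = 24.1 L.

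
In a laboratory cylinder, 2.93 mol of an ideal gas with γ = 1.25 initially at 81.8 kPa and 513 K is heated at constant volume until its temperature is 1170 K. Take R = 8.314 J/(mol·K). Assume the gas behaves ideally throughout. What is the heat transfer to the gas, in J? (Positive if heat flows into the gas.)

V₁ = nRT₁/P₁ = 2.93×8.314×513/81.8 = 153 L.
Isochoric: V stays 153 L; P/T = const ⇒ T₂ = 1170 K, P₂ = 187 kPa.
W = 0 (no volume change).
ΔU = nCvΔT = 2.93×33.3×(1170−513) = 64000 J.
Q = ΔU = 64000 J.

64000 J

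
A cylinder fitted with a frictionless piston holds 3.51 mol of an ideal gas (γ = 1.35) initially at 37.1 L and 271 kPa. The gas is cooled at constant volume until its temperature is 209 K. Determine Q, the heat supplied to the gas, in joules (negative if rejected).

T₁ = P₁V₁/(nR) = 271×37.1/(3.51×8.314) = 345 K.
Isochoric: V stays 37.1 L; P/T = const ⇒ T₂ = 209 K, P₂ = 164 kPa.
W = 0 (no volume change).
ΔU = nCvΔT = 3.51×23.8×(209−345) = -11300 J.
Q = ΔU = -11300 J.

-11300 J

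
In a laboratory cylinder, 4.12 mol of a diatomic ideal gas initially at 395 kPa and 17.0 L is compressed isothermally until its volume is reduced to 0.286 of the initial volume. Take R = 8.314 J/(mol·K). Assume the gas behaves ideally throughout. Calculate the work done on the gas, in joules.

8410 J

T₁ = P₁V₁/(nR) = 395×17.0/(4.12×8.314) = 196 K.
Isothermal: T stays 196 K; PV = const ⇒ V₂ = 4.86 L, P₂ = 1380 kPa.
W = nRT ln(V₂/V₁) = 4.12×8.314×196×ln(0.286) = -8410 J.
Work done on the gas = −W_by = 8410 J.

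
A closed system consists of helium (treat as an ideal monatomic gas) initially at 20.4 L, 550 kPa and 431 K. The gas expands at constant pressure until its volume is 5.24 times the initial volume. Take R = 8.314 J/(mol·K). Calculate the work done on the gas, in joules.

n = P₁V₁/(RT₁) = 550×20.4/(8.314×431) = 3.13 mol.
Isobaric: P stays 550 kPa; V/T = const ⇒ T₂ = 2260 K, V₂ = 107 L.
W = PΔV = 550×(107−20.4) kPa·L = 47600 J.
Work done on the gas = −W_by = -47600 J.

-47600 J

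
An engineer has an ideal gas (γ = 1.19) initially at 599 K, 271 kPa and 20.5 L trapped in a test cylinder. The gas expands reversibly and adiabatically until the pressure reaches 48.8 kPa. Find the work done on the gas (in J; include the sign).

-7000 J

n = P₁V₁/(RT₁) = 271×20.5/(8.314×599) = 1.12 mol.
Adiabatic: T₂/T₁ = (P₂/P₁)^((γ−1)/γ) ⇒ T₂ = 599×(0.180)^0.160 = 456 K; V₂ = 86.6 L.
ΔU = nCvΔT = 1.12×43.8×(456−599) = -7000 J.
Q = 0 for an adiabatic process, so W = −ΔU = 7000 J.
Work done on the gas = −W_by = -7000 J.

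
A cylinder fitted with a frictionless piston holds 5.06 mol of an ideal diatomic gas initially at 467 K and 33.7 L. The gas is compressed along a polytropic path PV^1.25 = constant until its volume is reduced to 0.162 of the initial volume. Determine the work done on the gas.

45300 J

P₁ = nRT₁/V₁ = 5.06×8.314×467/33.7 = 583 kPa.
Polytropic n=1.25: T₂ = T₁(V₁/V₂)^(n−1) = 467×(6.17)^0.25 = 736 K; P₂ = P₁(V₁/V₂)^n = 5670 kPa.
W = (P₁V₁−P₂V₂)/(n−1) = (583×33.7−5670×5.46)/0.25 = -45300 J.
Work done on the gas = −W_by = 45300 J.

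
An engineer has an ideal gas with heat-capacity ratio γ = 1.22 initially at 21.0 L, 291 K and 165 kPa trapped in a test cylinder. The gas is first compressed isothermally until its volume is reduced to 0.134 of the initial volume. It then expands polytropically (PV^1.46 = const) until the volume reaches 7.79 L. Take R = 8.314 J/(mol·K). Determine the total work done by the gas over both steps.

n = P₁V₁/(RT₁) = 165×21.0/(8.314×291) = 1.43 mol.
Step 1 — Isothermal: T stays 291 K; PV = const ⇒ V₂ = 2.81 L, P₂ = 1230 kPa.
ΔU = 0 (ideal gas, T constant).
W = nRT ln(V₂/V₁) = 1.43×8.314×291×ln(0.134) = -6960 J.
Q = ΔU + W = -6960 J.
State after step 1: P = 1230 kPa, V = 2.81 L, T = 291 K.
Step 2 — Polytropic n=1.46: T₂ = T₁(V₁/V₂)^(n−1) = 291×(0.361)^0.46 = 182 K; P₂ = P₁(V₁/V₂)^n = 278 kPa.
W = (P₁V₁−P₂V₂)/(n−1) = (1230×2.81−278×7.79)/0.46 = 2820 J.
ΔU = nCvΔT = 1.43×37.8×(182−291) = -5890 J.
Q = ΔU + W = -3070 J.
Net over both steps: W = -4150 J, Q = -10000 J, ΔU = -5890 J.

-4150 J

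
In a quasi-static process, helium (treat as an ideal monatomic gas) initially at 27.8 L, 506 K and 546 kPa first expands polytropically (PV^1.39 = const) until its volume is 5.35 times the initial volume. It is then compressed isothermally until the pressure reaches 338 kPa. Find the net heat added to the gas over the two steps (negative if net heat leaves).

-6860 J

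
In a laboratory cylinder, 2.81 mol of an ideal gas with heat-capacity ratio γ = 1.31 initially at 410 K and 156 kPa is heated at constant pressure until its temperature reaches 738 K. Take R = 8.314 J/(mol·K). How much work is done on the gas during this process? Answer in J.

V₁ = nRT₁/P₁ = 2.81×8.314×410/156 = 61.4 L.
Isobaric: P stays 156 kPa; V/T = const ⇒ T₂ = 738 K, V₂ = 111 L.
W = PΔV = 156×(111−61.4) kPa·L = 7660 J.
Work done on the gas = −W_by = -7660 J.

-7660 J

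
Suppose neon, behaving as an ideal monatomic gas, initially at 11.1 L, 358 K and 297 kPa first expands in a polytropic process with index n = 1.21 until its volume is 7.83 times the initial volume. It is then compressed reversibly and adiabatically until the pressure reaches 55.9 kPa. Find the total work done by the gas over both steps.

4260 J

n = P₁V₁/(RT₁) = 297×11.1/(8.314×358) = 1.11 mol.
Step 1 — Polytropic n=1.21: T₂ = T₁(V₁/V₂)^(n−1) = 358×(0.128)^0.21 = 232 K; P₂ = P₁(V₁/V₂)^n = 24.6 kPa.
W = (P₁V₁−P₂V₂)/(n−1) = (297×11.1−24.6×86.9)/0.21 = 5510 J.
ΔU = nCvΔT = 1.11×12.5×(232−358) = -1740 J.
Q = ΔU + W = 3770 J.
State after step 1: P = 24.6 kPa, V = 86.9 L, T = 232 K.
Step 2 — Adiabatic: T₂/T₁ = (P₂/P₁)^((γ−1)/γ) ⇒ T₂ = 232×(2.27)^0.400 = 323 K; V₂ = 53.1 L.
ΔU = nCvΔT = 1.11×12.5×(323−232) = 1250 J.
Q = 0 for an adiabatic process, so W = −ΔU = -1250 J.
Net over both steps: W = 4260 J, Q = 3770 J, ΔU = -489 J.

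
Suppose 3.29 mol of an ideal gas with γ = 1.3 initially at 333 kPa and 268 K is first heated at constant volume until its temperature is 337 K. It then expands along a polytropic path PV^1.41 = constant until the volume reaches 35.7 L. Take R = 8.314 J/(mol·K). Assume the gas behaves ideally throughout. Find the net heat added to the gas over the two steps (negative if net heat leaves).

4810 J

V₁ = nRT₁/P₁ = 3.29×8.314×268/333 = 22.0 L.
Step 1 — Isochoric: V stays 22.0 L; P/T = const ⇒ T₂ = 337 K, P₂ = 419 kPa.
W = 0 (no volume change).
ΔU = nCvΔT = 3.29×27.7×(337−268) = 6290 J.
Q = ΔU = 6290 J.
State after step 1: P = 419 kPa, V = 22.0 L, T = 337 K.
Step 2 — Polytropic n=1.41: T₂ = T₁(V₁/V₂)^(n−1) = 337×(0.617)^0.41 = 276 K; P₂ = P₁(V₁/V₂)^n = 212 kPa.
W = (P₁V₁−P₂V₂)/(n−1) = (419×22.0−212×35.7)/0.41 = 4040 J.
ΔU = nCvΔT = 3.29×27.7×(276−337) = -5530 J.
Q = ΔU + W = -1480 J.
Net over both steps: W = 4040 J, Q = 4810 J, ΔU = 766 J.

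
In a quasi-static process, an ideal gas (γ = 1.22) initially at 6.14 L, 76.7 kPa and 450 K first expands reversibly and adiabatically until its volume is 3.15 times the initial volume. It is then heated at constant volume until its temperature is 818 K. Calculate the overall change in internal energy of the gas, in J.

1750 J

n = P₁V₁/(RT₁) = 76.7×6.14/(8.314×450) = 0.126 mol.
Step 1 — Adiabatic: TV^(γ−1) = const ⇒ T₂ = 450×(0.317)^0.220 = 350 K; PV^γ = const ⇒ P₂ = 18.9 kPa.
ΔU = nCvΔT = 0.126×37.8×(350−450) = -478 J.
Q = 0 for an adiabatic process, so W = −ΔU = 478 J.
State after step 1: P = 18.9 kPa, V = 19.3 L, T = 350 K.
Step 2 — Isochoric: V stays 19.3 L; P/T = const ⇒ T₂ = 818 K, P₂ = 44.3 kPa.
W = 0 (no volume change).
ΔU = nCvΔT = 0.126×37.8×(818−350) = 2230 J.
Q = ΔU = 2230 J.
Net over both steps: W = 478 J, Q = 2230 J, ΔU = 1750 J.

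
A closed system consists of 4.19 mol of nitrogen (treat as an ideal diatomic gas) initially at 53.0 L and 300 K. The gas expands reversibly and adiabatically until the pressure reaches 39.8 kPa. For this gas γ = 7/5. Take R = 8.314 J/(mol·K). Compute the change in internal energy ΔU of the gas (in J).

-9590 J

P₁ = nRT₁/V₁ = 4.19×8.314×300/53.0 = 197 kPa.
Adiabatic: T₂/T₁ = (P₂/P₁)^((γ−1)/γ) ⇒ T₂ = 300×(0.202)^0.286 = 190 K; V₂ = 166 L.
For an ideal gas ΔU = nCvΔT with Cv = (5/2)R = 20.8 J/(mol·K).
ΔU = 4.19×20.8×(190−300) = -9590 J.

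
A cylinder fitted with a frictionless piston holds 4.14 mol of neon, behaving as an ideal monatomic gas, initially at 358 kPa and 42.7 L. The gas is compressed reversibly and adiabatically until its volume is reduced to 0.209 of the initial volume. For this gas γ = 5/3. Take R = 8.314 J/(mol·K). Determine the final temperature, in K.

T₁ = P₁V₁/(nR) = 358×42.7/(4.14×8.314) = 444 K.
Adiabatic: TV^(γ−1) = const ⇒ T₂ = 444×(4.78)^0.667 = 1260 K; PV^γ = const ⇒ P₂ = 4860 kPa.

1260 K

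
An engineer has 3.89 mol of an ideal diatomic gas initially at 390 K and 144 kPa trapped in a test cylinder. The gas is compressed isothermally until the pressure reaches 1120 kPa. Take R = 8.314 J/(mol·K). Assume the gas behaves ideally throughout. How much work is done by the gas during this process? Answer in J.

V₁ = nRT₁/P₁ = 3.89×8.314×390/144 = 87.6 L.
Isothermal: T stays 390 K; PV = const ⇒ V₂ = 11.3 L, P₂ = 1120 kPa.
W = nRT ln(V₂/V₁) = 3.89×8.314×390×ln(0.129) = -25900 J.

-25900 J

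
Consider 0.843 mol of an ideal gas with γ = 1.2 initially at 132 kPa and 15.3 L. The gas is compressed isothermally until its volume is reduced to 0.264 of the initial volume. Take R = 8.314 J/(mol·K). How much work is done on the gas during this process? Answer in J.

2690 J

T₁ = P₁V₁/(nR) = 132×15.3/(0.843×8.314) = 288 K.
Isothermal: T stays 288 K; PV = const ⇒ V₂ = 4.04 L, P₂ = 500 kPa.
W = nRT ln(V₂/V₁) = 0.843×8.314×288×ln(0.264) = -2690 J.
Work done on the gas = −W_by = 2690 J.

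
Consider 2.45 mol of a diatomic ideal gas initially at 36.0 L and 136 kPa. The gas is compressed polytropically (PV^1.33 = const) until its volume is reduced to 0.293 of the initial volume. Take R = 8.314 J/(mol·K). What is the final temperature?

T₁ = P₁V₁/(nR) = 136×36.0/(2.45×8.314) = 240 K.
Polytropic n=1.33: T₂ = T₁(V₁/V₂)^(n−1) = 240×(3.41)^0.33 = 360 K; P₂ = P₁(V₁/V₂)^n = 696 kPa.

360 K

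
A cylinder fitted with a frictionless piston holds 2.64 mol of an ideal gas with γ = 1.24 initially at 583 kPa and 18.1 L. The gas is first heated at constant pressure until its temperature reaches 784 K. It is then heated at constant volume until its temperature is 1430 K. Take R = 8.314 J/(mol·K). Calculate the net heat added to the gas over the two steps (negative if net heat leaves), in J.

93500 J

T₁ = P₁V₁/(nR) = 583×18.1/(2.64×8.314) = 481 K.
Step 1 — Isobaric: P stays 583 kPa; V/T = const ⇒ T₂ = 784 K, V₂ = 29.5 L.
W = PΔV = 583×(29.5−18.1) kPa·L = 6660 J.
ΔU = nCvΔT = 2.64×34.6×(784−481) = 27700 J.
Q = ΔU + W = nCpΔT = 34400 J.
State after step 1: P = 583 kPa, V = 29.5 L, T = 784 K.
Step 2 — Isochoric: V stays 29.5 L; P/T = const ⇒ T₂ = 1430 K, P₂ = 1060 kPa.
W = 0 (no volume change).
ΔU = nCvΔT = 2.64×34.6×(1430−784) = 59100 J.
Q = ΔU = 59100 J.
Net over both steps: W = 6660 J, Q = 93500 J, ΔU = 86800 J.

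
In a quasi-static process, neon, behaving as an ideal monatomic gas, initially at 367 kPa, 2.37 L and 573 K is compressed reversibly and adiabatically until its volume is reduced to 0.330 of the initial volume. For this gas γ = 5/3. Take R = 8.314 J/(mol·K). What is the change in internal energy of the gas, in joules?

1430 J

n = P₁V₁/(RT₁) = 367×2.37/(8.314×573) = 0.183 mol.
Adiabatic: TV^(γ−1) = const ⇒ T₂ = 573×(3.03)^0.667 = 1200 K; PV^γ = const ⇒ P₂ = 2330 kPa.
For an ideal gas ΔU = nCvΔT with Cv = (3/2)R = 12.5 J/(mol·K).
ΔU = 0.183×12.5×(1200−573) = 1430 J.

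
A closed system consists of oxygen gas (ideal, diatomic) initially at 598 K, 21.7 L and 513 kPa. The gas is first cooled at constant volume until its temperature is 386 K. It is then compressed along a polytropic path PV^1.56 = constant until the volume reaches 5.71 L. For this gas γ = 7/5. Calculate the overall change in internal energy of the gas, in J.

n = P₁V₁/(RT₁) = 513×21.7/(8.314×598) = 2.24 mol.
Step 1 — Isochoric: V stays 21.7 L; P/T = const ⇒ T₂ = 386 K, P₂ = 331 kPa.
W = 0 (no volume change).
ΔU = nCvΔT = 2.24×20.8×(386−598) = -9870 J.
Q = ΔU = -9870 J.
State after step 1: P = 331 kPa, V = 21.7 L, T = 386 K.
Step 2 — Polytropic n=1.56: T₂ = T₁(V₁/V₂)^(n−1) = 386×(3.80)^0.56 = 815 K; P₂ = P₁(V₁/V₂)^n = 2660 kPa.
W = (P₁V₁−P₂V₂)/(n−1) = (331×21.7−2660×5.71)/0.56 = -14300 J.
ΔU = nCvΔT = 2.24×20.8×(815−386) = 20000 J.
Q = ΔU + W = 5710 J.
Net over both steps: W = -14300 J, Q = -4160 J, ΔU = 10100 J.

10100 J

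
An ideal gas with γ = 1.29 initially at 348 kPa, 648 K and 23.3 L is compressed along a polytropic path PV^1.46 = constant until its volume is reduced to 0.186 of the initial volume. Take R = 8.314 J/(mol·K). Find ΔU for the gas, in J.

32700 J

n = P₁V₁/(RT₁) = 348×23.3/(8.314×648) = 1.51 mol.
Polytropic n=1.46: T₂ = T₁(V₁/V₂)^(n−1) = 648×(5.38)^0.46 = 1400 K; P₂ = P₁(V₁/V₂)^n = 4060 kPa.
For an ideal gas ΔU = nCvΔT with Cv = R/(γ−1) = 28.7 J/(mol·K).
ΔU = 1.51×28.7×(1400−648) = 32700 J.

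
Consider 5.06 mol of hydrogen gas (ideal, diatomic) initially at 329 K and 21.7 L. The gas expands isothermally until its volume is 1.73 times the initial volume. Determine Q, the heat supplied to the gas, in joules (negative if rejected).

7590 J

P₁ = nRT₁/V₁ = 5.06×8.314×329/21.7 = 638 kPa.
Isothermal: T stays 329 K; PV = const ⇒ V₂ = 37.5 L, P₂ = 369 kPa.
ΔU = 0 (ideal gas, T constant).
W = nRT ln(V₂/V₁) = 5.06×8.314×329×ln(1.73) = 7590 J.
Q = ΔU + W = 7590 J.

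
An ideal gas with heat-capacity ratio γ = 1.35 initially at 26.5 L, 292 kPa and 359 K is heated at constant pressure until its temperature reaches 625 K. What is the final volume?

Isobaric: P stays 292 kPa; V/T = const ⇒ T₂ = 625 K, V₂ = 46.1 L.

46.1 L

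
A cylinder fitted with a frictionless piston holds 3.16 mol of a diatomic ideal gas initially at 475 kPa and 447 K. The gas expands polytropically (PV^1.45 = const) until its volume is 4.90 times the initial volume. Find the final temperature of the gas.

V₁ = nRT₁/P₁ = 3.16×8.314×447/475 = 24.7 L.
Polytropic n=1.45: T₂ = T₁(V₁/V₂)^(n−1) = 447×(0.204)^0.45 = 219 K; P₂ = P₁(V₁/V₂)^n = 47.4 kPa.

219 K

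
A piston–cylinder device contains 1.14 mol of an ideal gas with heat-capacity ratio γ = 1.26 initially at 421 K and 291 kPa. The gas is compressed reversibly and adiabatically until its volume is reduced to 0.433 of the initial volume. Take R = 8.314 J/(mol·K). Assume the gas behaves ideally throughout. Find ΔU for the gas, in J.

V₁ = nRT₁/P₁ = 1.14×8.314×421/291 = 13.7 L.
Adiabatic: TV^(γ−1) = const ⇒ T₂ = 421×(2.31)^0.260 = 523 K; PV^γ = const ⇒ P₂ = 835 kPa.
For an ideal gas ΔU = nCvΔT with Cv = R/(γ−1) = 32.0 J/(mol·K).
ΔU = 1.14×32.0×(523−421) = 3730 J.

3730 J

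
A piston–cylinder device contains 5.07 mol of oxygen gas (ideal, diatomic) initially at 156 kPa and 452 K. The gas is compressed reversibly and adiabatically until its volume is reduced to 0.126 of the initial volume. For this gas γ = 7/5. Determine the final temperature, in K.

V₁ = nRT₁/P₁ = 5.07×8.314×452/156 = 122 L.
Adiabatic: TV^(γ−1) = const ⇒ T₂ = 452×(7.94)^0.400 = 1040 K; PV^γ = const ⇒ P₂ = 2840 kPa.

1040 K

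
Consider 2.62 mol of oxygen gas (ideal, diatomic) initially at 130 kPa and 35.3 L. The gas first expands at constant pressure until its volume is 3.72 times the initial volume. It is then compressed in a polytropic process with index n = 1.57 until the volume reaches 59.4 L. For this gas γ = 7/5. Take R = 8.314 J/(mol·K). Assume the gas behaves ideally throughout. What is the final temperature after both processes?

1230 K

T₁ = P₁V₁/(nR) = 130×35.3/(2.62×8.314) = 211 K.
Step 1 — Isobaric: P stays 130 kPa; V/T = const ⇒ T₂ = 784 K, V₂ = 131 L.
W = PΔV = 130×(131−35.3) kPa·L = 12500 J.
ΔU = nCvΔT = 2.62×20.8×(784−211) = 31200 J.
Q = ΔU + W = nCpΔT = 43700 J.
State after step 1: P = 130 kPa, V = 131 L, T = 784 K.
Step 2 — Polytropic n=1.57: T₂ = T₁(V₁/V₂)^(n−1) = 784×(2.21)^0.57 = 1230 K; P₂ = P₁(V₁/V₂)^n = 452 kPa.
W = (P₁V₁−P₂V₂)/(n−1) = (130×131−452×59.4)/0.57 = -17100 J.
ΔU = nCvΔT = 2.62×20.8×(1230−784) = 24400 J.
Q = ΔU + W = 7280 J.
Net over both steps: W = -4640 J, Q = 51000 J, ΔU = 55600 J.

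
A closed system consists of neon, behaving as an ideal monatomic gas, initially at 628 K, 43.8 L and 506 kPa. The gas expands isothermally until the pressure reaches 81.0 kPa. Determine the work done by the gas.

n = P₁V₁/(RT₁) = 506×43.8/(8.314×628) = 4.24 mol.
Isothermal: T stays 628 K; PV = const ⇒ V₂ = 274 L, P₂ = 81.0 kPa.
W = nRT ln(V₂/V₁) = 4.24×8.314×628×ln(6.25) = 40600 J.

40600 J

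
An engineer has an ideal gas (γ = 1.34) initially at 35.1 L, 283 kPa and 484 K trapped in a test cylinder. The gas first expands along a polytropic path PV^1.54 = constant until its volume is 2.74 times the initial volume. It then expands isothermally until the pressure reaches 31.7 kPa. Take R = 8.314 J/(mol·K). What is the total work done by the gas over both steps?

n = P₁V₁/(RT₁) = 283×35.1/(8.314×484) = 2.47 mol.
Step 1 — Polytropic n=1.54: T₂ = T₁(V₁/V₂)^(n−1) = 484×(0.365)^0.54 = 281 K; P₂ = P₁(V₁/V₂)^n = 59.9 kPa.
W = (P₁V₁−P₂V₂)/(n−1) = (283×35.1−59.9×96.2)/0.54 = 7720 J.
ΔU = nCvΔT = 2.47×24.5×(281−484) = -12300 J.
Q = ΔU + W = -4540 J.
State after step 1: P = 59.9 kPa, V = 96.2 L, T = 281 K.
Step 2 — Isothermal: T stays 281 K; PV = const ⇒ V₂ = 182 L, P₂ = 31.7 kPa.
ΔU = 0 (ideal gas, T constant).
W = nRT ln(V₂/V₁) = 2.47×8.314×281×ln(1.89) = 3670 J.
Q = ΔU + W = 3670 J.
Net over both steps: W = 11400 J, Q = -871 J, ΔU = -12300 J.

11400 J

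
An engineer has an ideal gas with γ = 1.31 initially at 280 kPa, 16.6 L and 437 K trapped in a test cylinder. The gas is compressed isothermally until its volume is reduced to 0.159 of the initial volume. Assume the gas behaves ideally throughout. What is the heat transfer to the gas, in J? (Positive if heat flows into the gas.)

-8550 J

n = P₁V₁/(RT₁) = 280×16.6/(8.314×437) = 1.28 mol.
Isothermal: T stays 437 K; PV = const ⇒ V₂ = 2.64 L, P₂ = 1760 kPa.
ΔU = 0 (ideal gas, T constant).
W = nRT ln(V₂/V₁) = 1.28×8.314×437×ln(0.159) = -8550 J.
Q = ΔU + W = -8550 J.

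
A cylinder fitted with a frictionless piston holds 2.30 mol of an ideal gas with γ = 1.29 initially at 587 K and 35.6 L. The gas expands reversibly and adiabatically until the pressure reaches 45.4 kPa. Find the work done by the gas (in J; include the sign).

13700 J

P₁ = nRT₁/V₁ = 2.30×8.314×587/35.6 = 315 kPa.
Adiabatic: T₂/T₁ = (P₂/P₁)^((γ−1)/γ) ⇒ T₂ = 587×(0.144)^0.225 = 380 K; V₂ = 160 L.
ΔU = nCvΔT = 2.30×28.7×(380−587) = -13700 J.
Q = 0 for an adiabatic process, so W = −ΔU = 13700 J.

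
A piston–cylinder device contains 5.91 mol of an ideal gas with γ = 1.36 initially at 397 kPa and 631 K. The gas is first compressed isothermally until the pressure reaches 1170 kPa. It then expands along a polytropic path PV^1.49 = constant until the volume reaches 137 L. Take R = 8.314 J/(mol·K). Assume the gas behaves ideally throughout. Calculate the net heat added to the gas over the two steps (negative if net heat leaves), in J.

-46100 J

V₁ = nRT₁/P₁ = 5.91×8.314×631/397 = 78.1 L.
Step 1 — Isothermal: T stays 631 K; PV = const ⇒ V₂ = 26.5 L, P₂ = 1170 kPa.
ΔU = 0 (ideal gas, T constant).
W = nRT ln(V₂/V₁) = 5.91×8.314×631×ln(0.339) = -33500 J.
Q = ΔU + W = -33500 J.
State after step 1: P = 1170 kPa, V = 26.5 L, T = 631 K.
Step 2 — Polytropic n=1.49: T₂ = T₁(V₁/V₂)^(n−1) = 631×(0.193)^0.49 = 282 K; P₂ = P₁(V₁/V₂)^n = 101 kPa.
W = (P₁V₁−P₂V₂)/(n−1) = (1170×26.5−101×137)/0.49 = 35000 J.
ΔU = nCvΔT = 5.91×23.1×(282−631) = -47600 J.
Q = ΔU + W = -12600 J.
Net over both steps: W = 1470 J, Q = -46100 J, ΔU = -47600 J.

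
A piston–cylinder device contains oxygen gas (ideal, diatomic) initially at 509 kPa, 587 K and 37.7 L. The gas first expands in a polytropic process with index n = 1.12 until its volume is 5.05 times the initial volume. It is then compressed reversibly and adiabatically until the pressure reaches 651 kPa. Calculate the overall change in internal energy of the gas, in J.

n = P₁V₁/(RT₁) = 509×37.7/(8.314×587) = 3.93 mol.
Step 1 — Polytropic n=1.12: T₂ = T₁(V₁/V₂)^(n−1) = 587×(0.198)^0.12 = 483 K; P₂ = P₁(V₁/V₂)^n = 83.0 kPa.
W = (P₁V₁−P₂V₂)/(n−1) = (509×37.7−83.0×190)/0.12 = 28200 J.
ΔU = nCvΔT = 3.93×20.8×(483−587) = -8470 J.
Q = ΔU + W = 19800 J.
State after step 1: P = 83.0 kPa, V = 190 L, T = 483 K.
Step 2 — Adiabatic: T₂/T₁ = (P₂/P₁)^((γ−1)/γ) ⇒ T₂ = 483×(7.84)^0.286 = 871 K; V₂ = 43.7 L.
ΔU = nCvΔT = 3.93×20.8×(871−483) = 31700 J.
Q = 0 for an adiabatic process, so W = −ΔU = -31700 J.
Net over both steps: W = -3410 J, Q = 19800 J, ΔU = 23200 J.

23200 J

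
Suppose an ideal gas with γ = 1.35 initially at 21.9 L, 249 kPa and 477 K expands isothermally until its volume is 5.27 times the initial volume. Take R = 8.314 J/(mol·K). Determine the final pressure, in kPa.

47.2 kPa

Isothermal: T stays 477 K; PV = const ⇒ V₂ = 115 L, P₂ = 47.2 kPa.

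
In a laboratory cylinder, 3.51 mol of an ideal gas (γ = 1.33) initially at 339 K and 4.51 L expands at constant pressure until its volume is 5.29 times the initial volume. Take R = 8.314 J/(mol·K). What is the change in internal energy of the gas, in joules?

P₁ = nRT₁/V₁ = 3.51×8.314×339/4.51 = 2190 kPa.
Isobaric: P stays 2190 kPa; V/T = const ⇒ T₂ = 1790 K, V₂ = 23.9 L.
For an ideal gas ΔU = nCvΔT with Cv = R/(γ−1) = 25.2 J/(mol·K).
ΔU = 3.51×25.2×(1790−339) = 129000 J.

129000 J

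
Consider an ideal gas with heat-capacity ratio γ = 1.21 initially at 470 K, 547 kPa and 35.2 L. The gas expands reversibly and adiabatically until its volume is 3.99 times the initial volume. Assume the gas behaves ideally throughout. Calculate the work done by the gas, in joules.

23100 J

n = P₁V₁/(RT₁) = 547×35.2/(8.314×470) = 4.93 mol.
Adiabatic: TV^(γ−1) = const ⇒ T₂ = 470×(0.251)^0.210 = 351 K; PV^γ = const ⇒ P₂ = 103 kPa.
ΔU = nCvΔT = 4.93×39.6×(351−470) = -23100 J.
Q = 0 for an adiabatic process, so W = −ΔU = 23100 J.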